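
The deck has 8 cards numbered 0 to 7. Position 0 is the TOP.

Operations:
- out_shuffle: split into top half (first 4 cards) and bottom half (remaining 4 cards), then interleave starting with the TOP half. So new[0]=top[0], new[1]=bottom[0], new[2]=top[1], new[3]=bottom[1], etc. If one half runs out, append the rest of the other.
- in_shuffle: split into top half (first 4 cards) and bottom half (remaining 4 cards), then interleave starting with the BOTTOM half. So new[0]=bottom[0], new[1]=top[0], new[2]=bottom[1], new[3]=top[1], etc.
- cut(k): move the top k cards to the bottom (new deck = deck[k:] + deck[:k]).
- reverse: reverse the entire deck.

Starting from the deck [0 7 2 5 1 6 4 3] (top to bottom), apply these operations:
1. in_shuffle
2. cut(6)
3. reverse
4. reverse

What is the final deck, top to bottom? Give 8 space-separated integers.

Answer: 3 5 1 0 6 7 4 2

Derivation:
After op 1 (in_shuffle): [1 0 6 7 4 2 3 5]
After op 2 (cut(6)): [3 5 1 0 6 7 4 2]
After op 3 (reverse): [2 4 7 6 0 1 5 3]
After op 4 (reverse): [3 5 1 0 6 7 4 2]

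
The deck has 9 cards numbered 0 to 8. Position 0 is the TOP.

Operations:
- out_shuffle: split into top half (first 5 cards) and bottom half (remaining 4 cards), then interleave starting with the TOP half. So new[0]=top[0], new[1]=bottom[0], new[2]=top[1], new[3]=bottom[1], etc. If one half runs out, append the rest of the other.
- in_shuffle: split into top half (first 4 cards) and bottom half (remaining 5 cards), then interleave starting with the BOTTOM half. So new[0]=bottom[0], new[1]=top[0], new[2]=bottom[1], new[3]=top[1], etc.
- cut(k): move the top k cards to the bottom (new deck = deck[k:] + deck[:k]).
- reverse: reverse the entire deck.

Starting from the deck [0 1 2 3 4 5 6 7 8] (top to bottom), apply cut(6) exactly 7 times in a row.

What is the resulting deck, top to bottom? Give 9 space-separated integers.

Answer: 6 7 8 0 1 2 3 4 5

Derivation:
After op 1 (cut(6)): [6 7 8 0 1 2 3 4 5]
After op 2 (cut(6)): [3 4 5 6 7 8 0 1 2]
After op 3 (cut(6)): [0 1 2 3 4 5 6 7 8]
After op 4 (cut(6)): [6 7 8 0 1 2 3 4 5]
After op 5 (cut(6)): [3 4 5 6 7 8 0 1 2]
After op 6 (cut(6)): [0 1 2 3 4 5 6 7 8]
After op 7 (cut(6)): [6 7 8 0 1 2 3 4 5]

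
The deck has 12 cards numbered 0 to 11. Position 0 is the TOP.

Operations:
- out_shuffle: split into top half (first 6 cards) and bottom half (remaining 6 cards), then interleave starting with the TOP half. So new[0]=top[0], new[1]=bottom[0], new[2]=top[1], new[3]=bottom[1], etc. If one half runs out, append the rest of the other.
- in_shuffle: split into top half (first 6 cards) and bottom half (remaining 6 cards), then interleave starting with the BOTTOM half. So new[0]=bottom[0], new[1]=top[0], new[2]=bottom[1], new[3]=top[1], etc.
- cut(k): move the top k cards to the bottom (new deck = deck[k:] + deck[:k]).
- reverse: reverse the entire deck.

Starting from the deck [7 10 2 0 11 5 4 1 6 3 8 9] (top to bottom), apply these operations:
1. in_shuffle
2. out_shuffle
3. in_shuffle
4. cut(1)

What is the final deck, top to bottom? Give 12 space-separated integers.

Answer: 4 11 3 6 7 9 0 2 1 5 8 10

Derivation:
After op 1 (in_shuffle): [4 7 1 10 6 2 3 0 8 11 9 5]
After op 2 (out_shuffle): [4 3 7 0 1 8 10 11 6 9 2 5]
After op 3 (in_shuffle): [10 4 11 3 6 7 9 0 2 1 5 8]
After op 4 (cut(1)): [4 11 3 6 7 9 0 2 1 5 8 10]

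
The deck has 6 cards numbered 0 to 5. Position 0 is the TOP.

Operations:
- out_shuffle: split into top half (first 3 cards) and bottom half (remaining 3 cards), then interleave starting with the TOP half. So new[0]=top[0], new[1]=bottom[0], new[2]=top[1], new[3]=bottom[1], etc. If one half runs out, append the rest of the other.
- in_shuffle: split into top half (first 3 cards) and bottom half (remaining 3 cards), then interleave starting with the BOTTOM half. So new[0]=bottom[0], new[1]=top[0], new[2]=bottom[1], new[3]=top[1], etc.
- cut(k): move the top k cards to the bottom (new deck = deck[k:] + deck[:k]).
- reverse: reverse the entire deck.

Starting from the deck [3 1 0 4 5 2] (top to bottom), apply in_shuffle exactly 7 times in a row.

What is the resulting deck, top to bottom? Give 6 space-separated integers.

After op 1 (in_shuffle): [4 3 5 1 2 0]
After op 2 (in_shuffle): [1 4 2 3 0 5]
After op 3 (in_shuffle): [3 1 0 4 5 2]
After op 4 (in_shuffle): [4 3 5 1 2 0]
After op 5 (in_shuffle): [1 4 2 3 0 5]
After op 6 (in_shuffle): [3 1 0 4 5 2]
After op 7 (in_shuffle): [4 3 5 1 2 0]

Answer: 4 3 5 1 2 0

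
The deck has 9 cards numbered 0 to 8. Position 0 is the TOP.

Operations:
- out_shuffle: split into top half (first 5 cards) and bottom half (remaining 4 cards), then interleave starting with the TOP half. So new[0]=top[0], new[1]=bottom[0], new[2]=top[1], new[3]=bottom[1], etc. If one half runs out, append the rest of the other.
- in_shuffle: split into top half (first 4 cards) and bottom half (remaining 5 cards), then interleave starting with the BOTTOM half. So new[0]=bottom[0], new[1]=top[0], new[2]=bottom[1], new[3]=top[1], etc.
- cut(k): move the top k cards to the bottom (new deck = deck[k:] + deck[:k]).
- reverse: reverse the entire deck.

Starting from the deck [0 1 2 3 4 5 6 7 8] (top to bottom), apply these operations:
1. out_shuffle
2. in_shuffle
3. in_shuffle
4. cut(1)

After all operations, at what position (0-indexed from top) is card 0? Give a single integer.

After op 1 (out_shuffle): [0 5 1 6 2 7 3 8 4]
After op 2 (in_shuffle): [2 0 7 5 3 1 8 6 4]
After op 3 (in_shuffle): [3 2 1 0 8 7 6 5 4]
After op 4 (cut(1)): [2 1 0 8 7 6 5 4 3]
Card 0 is at position 2.

Answer: 2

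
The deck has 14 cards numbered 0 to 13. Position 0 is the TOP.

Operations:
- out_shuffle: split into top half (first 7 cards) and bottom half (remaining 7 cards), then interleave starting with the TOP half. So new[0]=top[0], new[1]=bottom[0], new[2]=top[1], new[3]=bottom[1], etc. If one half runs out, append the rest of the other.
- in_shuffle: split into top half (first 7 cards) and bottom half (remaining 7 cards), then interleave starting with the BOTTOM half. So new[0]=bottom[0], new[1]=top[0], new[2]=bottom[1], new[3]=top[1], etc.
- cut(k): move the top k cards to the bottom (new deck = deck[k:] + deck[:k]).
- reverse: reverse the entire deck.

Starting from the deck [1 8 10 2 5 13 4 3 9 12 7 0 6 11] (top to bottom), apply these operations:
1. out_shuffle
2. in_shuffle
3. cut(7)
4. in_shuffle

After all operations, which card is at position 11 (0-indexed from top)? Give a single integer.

After op 1 (out_shuffle): [1 3 8 9 10 12 2 7 5 0 13 6 4 11]
After op 2 (in_shuffle): [7 1 5 3 0 8 13 9 6 10 4 12 11 2]
After op 3 (cut(7)): [9 6 10 4 12 11 2 7 1 5 3 0 8 13]
After op 4 (in_shuffle): [7 9 1 6 5 10 3 4 0 12 8 11 13 2]
Position 11: card 11.

Answer: 11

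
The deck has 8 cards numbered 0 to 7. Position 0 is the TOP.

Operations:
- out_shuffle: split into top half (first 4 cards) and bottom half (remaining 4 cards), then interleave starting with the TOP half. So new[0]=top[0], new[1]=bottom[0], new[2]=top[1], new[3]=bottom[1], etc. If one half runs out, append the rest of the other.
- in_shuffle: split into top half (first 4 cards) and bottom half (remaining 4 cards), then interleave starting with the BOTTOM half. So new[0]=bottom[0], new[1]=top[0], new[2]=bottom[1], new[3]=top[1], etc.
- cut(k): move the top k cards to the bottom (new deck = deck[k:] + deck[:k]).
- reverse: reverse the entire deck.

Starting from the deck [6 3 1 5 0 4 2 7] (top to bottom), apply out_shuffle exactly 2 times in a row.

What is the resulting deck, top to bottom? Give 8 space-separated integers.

Answer: 6 1 0 2 3 5 4 7

Derivation:
After op 1 (out_shuffle): [6 0 3 4 1 2 5 7]
After op 2 (out_shuffle): [6 1 0 2 3 5 4 7]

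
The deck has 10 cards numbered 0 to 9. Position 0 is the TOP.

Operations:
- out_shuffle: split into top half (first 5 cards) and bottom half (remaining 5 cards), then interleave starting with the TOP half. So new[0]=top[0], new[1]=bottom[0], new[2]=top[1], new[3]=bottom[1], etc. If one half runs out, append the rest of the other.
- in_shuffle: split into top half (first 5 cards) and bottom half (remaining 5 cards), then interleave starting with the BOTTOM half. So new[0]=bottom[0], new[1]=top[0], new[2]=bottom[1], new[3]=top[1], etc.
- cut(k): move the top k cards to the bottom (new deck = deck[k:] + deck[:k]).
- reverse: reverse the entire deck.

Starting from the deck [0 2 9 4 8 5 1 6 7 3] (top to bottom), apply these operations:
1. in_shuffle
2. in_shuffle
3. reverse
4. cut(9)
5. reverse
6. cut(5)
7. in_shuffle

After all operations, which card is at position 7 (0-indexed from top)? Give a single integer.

Answer: 6

Derivation:
After op 1 (in_shuffle): [5 0 1 2 6 9 7 4 3 8]
After op 2 (in_shuffle): [9 5 7 0 4 1 3 2 8 6]
After op 3 (reverse): [6 8 2 3 1 4 0 7 5 9]
After op 4 (cut(9)): [9 6 8 2 3 1 4 0 7 5]
After op 5 (reverse): [5 7 0 4 1 3 2 8 6 9]
After op 6 (cut(5)): [3 2 8 6 9 5 7 0 4 1]
After op 7 (in_shuffle): [5 3 7 2 0 8 4 6 1 9]
Position 7: card 6.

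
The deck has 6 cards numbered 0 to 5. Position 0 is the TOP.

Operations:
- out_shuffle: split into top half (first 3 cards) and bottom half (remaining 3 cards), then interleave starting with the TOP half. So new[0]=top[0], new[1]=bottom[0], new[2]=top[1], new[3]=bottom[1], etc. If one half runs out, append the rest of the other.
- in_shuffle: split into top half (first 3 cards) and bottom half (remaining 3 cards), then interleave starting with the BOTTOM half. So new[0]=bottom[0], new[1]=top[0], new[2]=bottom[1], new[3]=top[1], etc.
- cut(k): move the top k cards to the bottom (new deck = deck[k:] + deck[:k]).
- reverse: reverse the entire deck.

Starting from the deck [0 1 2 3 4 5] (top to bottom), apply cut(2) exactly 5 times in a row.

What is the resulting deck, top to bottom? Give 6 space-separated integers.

Answer: 4 5 0 1 2 3

Derivation:
After op 1 (cut(2)): [2 3 4 5 0 1]
After op 2 (cut(2)): [4 5 0 1 2 3]
After op 3 (cut(2)): [0 1 2 3 4 5]
After op 4 (cut(2)): [2 3 4 5 0 1]
After op 5 (cut(2)): [4 5 0 1 2 3]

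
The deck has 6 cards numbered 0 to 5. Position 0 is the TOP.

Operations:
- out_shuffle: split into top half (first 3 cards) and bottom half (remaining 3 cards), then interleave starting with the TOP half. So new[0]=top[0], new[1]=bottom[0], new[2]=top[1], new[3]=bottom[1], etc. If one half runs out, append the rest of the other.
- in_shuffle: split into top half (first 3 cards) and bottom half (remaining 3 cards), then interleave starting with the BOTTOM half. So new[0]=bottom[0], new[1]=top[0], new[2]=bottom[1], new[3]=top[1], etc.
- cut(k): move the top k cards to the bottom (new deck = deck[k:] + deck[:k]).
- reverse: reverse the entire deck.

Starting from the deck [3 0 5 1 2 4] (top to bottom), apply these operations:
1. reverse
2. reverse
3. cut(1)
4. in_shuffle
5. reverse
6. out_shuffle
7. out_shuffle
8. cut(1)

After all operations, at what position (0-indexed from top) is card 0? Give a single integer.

After op 1 (reverse): [4 2 1 5 0 3]
After op 2 (reverse): [3 0 5 1 2 4]
After op 3 (cut(1)): [0 5 1 2 4 3]
After op 4 (in_shuffle): [2 0 4 5 3 1]
After op 5 (reverse): [1 3 5 4 0 2]
After op 6 (out_shuffle): [1 4 3 0 5 2]
After op 7 (out_shuffle): [1 0 4 5 3 2]
After op 8 (cut(1)): [0 4 5 3 2 1]
Card 0 is at position 0.

Answer: 0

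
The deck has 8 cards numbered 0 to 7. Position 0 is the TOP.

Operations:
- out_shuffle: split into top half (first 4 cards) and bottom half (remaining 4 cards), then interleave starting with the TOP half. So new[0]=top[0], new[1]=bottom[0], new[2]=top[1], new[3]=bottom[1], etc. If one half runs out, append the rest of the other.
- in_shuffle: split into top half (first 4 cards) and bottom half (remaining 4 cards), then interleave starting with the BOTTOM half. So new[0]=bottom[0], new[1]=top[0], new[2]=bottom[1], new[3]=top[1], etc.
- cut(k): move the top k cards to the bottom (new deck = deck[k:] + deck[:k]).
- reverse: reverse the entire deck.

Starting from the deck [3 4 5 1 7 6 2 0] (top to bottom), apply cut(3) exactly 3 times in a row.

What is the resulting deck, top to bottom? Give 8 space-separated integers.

After op 1 (cut(3)): [1 7 6 2 0 3 4 5]
After op 2 (cut(3)): [2 0 3 4 5 1 7 6]
After op 3 (cut(3)): [4 5 1 7 6 2 0 3]

Answer: 4 5 1 7 6 2 0 3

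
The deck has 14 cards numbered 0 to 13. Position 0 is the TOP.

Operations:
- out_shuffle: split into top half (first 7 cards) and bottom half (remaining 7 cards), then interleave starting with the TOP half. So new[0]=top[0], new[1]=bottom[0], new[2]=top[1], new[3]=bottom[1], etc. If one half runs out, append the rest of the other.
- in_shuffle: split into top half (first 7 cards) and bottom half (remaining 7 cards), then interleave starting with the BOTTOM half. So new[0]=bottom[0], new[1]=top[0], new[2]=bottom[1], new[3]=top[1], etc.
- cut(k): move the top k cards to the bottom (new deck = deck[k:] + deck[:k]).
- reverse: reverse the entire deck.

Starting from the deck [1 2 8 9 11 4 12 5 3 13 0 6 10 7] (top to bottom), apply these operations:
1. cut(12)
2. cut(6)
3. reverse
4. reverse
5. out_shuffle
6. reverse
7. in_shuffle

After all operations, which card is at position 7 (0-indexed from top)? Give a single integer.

Answer: 13

Derivation:
After op 1 (cut(12)): [10 7 1 2 8 9 11 4 12 5 3 13 0 6]
After op 2 (cut(6)): [11 4 12 5 3 13 0 6 10 7 1 2 8 9]
After op 3 (reverse): [9 8 2 1 7 10 6 0 13 3 5 12 4 11]
After op 4 (reverse): [11 4 12 5 3 13 0 6 10 7 1 2 8 9]
After op 5 (out_shuffle): [11 6 4 10 12 7 5 1 3 2 13 8 0 9]
After op 6 (reverse): [9 0 8 13 2 3 1 5 7 12 10 4 6 11]
After op 7 (in_shuffle): [5 9 7 0 12 8 10 13 4 2 6 3 11 1]
Position 7: card 13.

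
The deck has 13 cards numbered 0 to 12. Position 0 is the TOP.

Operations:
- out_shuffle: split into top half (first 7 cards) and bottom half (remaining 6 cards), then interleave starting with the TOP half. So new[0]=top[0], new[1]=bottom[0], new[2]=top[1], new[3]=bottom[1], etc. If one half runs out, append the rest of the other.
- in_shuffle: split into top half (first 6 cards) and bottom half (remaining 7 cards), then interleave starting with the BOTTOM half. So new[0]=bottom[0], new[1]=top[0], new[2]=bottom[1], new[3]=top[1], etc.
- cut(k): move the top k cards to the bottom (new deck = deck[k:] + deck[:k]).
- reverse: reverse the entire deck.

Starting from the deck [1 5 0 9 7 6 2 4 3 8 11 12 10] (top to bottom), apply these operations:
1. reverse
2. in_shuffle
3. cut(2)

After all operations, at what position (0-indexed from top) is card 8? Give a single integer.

After op 1 (reverse): [10 12 11 8 3 4 2 6 7 9 0 5 1]
After op 2 (in_shuffle): [2 10 6 12 7 11 9 8 0 3 5 4 1]
After op 3 (cut(2)): [6 12 7 11 9 8 0 3 5 4 1 2 10]
Card 8 is at position 5.

Answer: 5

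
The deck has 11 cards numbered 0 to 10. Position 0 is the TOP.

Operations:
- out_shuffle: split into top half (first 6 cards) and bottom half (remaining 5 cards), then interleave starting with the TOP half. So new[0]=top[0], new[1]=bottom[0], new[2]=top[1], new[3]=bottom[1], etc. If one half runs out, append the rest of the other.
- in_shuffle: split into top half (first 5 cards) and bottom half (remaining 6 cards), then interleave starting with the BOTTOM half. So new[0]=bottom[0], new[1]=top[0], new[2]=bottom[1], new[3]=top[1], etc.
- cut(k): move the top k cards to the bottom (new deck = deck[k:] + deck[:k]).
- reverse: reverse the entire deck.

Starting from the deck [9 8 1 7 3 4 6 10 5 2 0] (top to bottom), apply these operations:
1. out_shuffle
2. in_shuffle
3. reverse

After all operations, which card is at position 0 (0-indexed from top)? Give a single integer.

After op 1 (out_shuffle): [9 6 8 10 1 5 7 2 3 0 4]
After op 2 (in_shuffle): [5 9 7 6 2 8 3 10 0 1 4]
After op 3 (reverse): [4 1 0 10 3 8 2 6 7 9 5]
Position 0: card 4.

Answer: 4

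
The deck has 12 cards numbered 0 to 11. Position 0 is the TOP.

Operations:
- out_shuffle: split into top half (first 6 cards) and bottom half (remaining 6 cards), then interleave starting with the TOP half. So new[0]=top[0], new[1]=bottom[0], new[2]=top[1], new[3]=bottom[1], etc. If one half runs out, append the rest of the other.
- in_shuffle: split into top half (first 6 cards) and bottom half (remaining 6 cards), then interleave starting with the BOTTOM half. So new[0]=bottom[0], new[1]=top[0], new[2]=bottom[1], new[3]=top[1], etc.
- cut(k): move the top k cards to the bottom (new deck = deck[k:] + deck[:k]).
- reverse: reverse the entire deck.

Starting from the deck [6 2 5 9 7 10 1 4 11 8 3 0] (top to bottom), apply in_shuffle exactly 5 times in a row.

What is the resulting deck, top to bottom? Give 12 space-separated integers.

After op 1 (in_shuffle): [1 6 4 2 11 5 8 9 3 7 0 10]
After op 2 (in_shuffle): [8 1 9 6 3 4 7 2 0 11 10 5]
After op 3 (in_shuffle): [7 8 2 1 0 9 11 6 10 3 5 4]
After op 4 (in_shuffle): [11 7 6 8 10 2 3 1 5 0 4 9]
After op 5 (in_shuffle): [3 11 1 7 5 6 0 8 4 10 9 2]

Answer: 3 11 1 7 5 6 0 8 4 10 9 2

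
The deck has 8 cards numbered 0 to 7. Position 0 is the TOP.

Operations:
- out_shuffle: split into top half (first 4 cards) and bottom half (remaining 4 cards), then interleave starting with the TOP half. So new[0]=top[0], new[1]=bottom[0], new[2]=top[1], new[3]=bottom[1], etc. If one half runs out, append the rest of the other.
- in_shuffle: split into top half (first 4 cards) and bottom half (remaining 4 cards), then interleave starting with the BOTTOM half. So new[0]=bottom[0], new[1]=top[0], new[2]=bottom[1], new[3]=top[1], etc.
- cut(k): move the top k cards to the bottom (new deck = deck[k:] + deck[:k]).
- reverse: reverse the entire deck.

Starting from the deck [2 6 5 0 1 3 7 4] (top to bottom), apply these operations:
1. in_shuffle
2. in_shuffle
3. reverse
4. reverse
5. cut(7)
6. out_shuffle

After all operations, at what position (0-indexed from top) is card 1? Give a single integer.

Answer: 4

Derivation:
After op 1 (in_shuffle): [1 2 3 6 7 5 4 0]
After op 2 (in_shuffle): [7 1 5 2 4 3 0 6]
After op 3 (reverse): [6 0 3 4 2 5 1 7]
After op 4 (reverse): [7 1 5 2 4 3 0 6]
After op 5 (cut(7)): [6 7 1 5 2 4 3 0]
After op 6 (out_shuffle): [6 2 7 4 1 3 5 0]
Card 1 is at position 4.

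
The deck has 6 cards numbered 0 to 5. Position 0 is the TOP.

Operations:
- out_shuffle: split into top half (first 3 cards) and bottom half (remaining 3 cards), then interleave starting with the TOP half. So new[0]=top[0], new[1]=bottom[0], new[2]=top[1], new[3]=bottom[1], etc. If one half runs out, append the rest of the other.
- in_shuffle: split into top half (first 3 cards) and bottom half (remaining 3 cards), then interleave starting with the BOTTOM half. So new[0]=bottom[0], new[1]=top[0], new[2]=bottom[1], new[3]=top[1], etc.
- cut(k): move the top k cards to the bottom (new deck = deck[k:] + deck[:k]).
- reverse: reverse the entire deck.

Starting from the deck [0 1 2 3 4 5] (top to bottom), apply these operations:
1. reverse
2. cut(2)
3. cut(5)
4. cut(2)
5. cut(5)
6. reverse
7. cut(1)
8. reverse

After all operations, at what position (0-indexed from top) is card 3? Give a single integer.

After op 1 (reverse): [5 4 3 2 1 0]
After op 2 (cut(2)): [3 2 1 0 5 4]
After op 3 (cut(5)): [4 3 2 1 0 5]
After op 4 (cut(2)): [2 1 0 5 4 3]
After op 5 (cut(5)): [3 2 1 0 5 4]
After op 6 (reverse): [4 5 0 1 2 3]
After op 7 (cut(1)): [5 0 1 2 3 4]
After op 8 (reverse): [4 3 2 1 0 5]
Card 3 is at position 1.

Answer: 1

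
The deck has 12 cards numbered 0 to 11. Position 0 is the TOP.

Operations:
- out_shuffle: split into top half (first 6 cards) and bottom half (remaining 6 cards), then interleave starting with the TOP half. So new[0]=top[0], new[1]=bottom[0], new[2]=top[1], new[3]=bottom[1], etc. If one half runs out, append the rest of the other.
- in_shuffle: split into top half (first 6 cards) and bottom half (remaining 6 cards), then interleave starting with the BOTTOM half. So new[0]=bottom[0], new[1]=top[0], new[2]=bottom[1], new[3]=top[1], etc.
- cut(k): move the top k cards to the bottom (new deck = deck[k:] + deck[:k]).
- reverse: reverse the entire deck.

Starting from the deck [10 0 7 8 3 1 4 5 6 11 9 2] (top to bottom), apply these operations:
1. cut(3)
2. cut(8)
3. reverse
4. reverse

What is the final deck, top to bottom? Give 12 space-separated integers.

After op 1 (cut(3)): [8 3 1 4 5 6 11 9 2 10 0 7]
After op 2 (cut(8)): [2 10 0 7 8 3 1 4 5 6 11 9]
After op 3 (reverse): [9 11 6 5 4 1 3 8 7 0 10 2]
After op 4 (reverse): [2 10 0 7 8 3 1 4 5 6 11 9]

Answer: 2 10 0 7 8 3 1 4 5 6 11 9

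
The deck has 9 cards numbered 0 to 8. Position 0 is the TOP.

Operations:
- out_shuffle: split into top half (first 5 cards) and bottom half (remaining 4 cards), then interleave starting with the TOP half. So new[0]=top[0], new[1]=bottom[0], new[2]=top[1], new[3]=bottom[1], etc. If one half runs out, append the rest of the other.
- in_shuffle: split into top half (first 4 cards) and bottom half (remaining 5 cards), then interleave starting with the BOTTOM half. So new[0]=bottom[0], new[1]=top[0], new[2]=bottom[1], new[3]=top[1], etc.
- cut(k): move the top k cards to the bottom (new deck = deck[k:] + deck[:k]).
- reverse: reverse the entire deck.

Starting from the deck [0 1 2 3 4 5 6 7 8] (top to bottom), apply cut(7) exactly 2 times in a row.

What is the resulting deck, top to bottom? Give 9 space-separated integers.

Answer: 5 6 7 8 0 1 2 3 4

Derivation:
After op 1 (cut(7)): [7 8 0 1 2 3 4 5 6]
After op 2 (cut(7)): [5 6 7 8 0 1 2 3 4]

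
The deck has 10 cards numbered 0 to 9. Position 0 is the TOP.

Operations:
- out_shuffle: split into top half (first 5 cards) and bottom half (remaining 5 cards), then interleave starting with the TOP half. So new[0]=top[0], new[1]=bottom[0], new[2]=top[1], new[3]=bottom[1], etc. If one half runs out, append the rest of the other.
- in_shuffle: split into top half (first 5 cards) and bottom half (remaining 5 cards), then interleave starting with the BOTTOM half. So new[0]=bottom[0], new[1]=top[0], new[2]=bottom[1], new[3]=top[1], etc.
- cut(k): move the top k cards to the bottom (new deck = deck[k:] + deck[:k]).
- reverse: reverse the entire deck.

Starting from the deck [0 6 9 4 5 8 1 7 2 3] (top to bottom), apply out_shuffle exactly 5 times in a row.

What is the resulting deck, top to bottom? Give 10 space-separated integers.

After op 1 (out_shuffle): [0 8 6 1 9 7 4 2 5 3]
After op 2 (out_shuffle): [0 7 8 4 6 2 1 5 9 3]
After op 3 (out_shuffle): [0 2 7 1 8 5 4 9 6 3]
After op 4 (out_shuffle): [0 5 2 4 7 9 1 6 8 3]
After op 5 (out_shuffle): [0 9 5 1 2 6 4 8 7 3]

Answer: 0 9 5 1 2 6 4 8 7 3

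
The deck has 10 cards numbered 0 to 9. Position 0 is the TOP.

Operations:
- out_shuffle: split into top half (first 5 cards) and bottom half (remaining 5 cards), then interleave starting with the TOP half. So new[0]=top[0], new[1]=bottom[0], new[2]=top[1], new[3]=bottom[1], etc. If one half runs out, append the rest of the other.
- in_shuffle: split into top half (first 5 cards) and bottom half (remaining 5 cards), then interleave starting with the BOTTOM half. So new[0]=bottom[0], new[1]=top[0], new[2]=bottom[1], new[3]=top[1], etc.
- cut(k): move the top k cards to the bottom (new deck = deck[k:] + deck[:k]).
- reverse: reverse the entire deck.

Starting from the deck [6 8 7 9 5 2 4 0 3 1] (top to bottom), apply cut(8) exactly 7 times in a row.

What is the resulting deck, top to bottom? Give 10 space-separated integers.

After op 1 (cut(8)): [3 1 6 8 7 9 5 2 4 0]
After op 2 (cut(8)): [4 0 3 1 6 8 7 9 5 2]
After op 3 (cut(8)): [5 2 4 0 3 1 6 8 7 9]
After op 4 (cut(8)): [7 9 5 2 4 0 3 1 6 8]
After op 5 (cut(8)): [6 8 7 9 5 2 4 0 3 1]
After op 6 (cut(8)): [3 1 6 8 7 9 5 2 4 0]
After op 7 (cut(8)): [4 0 3 1 6 8 7 9 5 2]

Answer: 4 0 3 1 6 8 7 9 5 2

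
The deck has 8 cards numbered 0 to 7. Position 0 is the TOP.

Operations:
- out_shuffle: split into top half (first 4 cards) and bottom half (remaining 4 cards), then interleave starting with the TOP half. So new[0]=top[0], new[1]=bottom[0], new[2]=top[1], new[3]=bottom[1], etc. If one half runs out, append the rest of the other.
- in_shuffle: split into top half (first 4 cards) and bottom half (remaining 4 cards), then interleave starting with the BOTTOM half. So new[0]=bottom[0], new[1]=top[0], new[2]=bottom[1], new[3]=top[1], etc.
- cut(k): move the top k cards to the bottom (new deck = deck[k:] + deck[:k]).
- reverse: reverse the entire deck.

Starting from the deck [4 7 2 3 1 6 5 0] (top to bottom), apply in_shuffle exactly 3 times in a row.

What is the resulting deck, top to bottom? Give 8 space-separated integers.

Answer: 0 5 6 1 3 2 7 4

Derivation:
After op 1 (in_shuffle): [1 4 6 7 5 2 0 3]
After op 2 (in_shuffle): [5 1 2 4 0 6 3 7]
After op 3 (in_shuffle): [0 5 6 1 3 2 7 4]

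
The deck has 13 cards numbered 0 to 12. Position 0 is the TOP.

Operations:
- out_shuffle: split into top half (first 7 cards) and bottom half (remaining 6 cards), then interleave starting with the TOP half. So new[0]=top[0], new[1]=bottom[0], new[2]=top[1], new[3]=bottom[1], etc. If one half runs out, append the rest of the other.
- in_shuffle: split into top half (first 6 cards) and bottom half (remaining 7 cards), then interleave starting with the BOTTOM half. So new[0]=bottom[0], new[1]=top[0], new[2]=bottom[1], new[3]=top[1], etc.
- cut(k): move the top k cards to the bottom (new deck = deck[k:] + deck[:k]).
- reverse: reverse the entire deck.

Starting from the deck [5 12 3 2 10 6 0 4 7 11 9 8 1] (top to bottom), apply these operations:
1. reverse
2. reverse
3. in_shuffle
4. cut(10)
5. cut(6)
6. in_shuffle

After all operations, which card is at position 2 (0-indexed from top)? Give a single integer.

After op 1 (reverse): [1 8 9 11 7 4 0 6 10 2 3 12 5]
After op 2 (reverse): [5 12 3 2 10 6 0 4 7 11 9 8 1]
After op 3 (in_shuffle): [0 5 4 12 7 3 11 2 9 10 8 6 1]
After op 4 (cut(10)): [8 6 1 0 5 4 12 7 3 11 2 9 10]
After op 5 (cut(6)): [12 7 3 11 2 9 10 8 6 1 0 5 4]
After op 6 (in_shuffle): [10 12 8 7 6 3 1 11 0 2 5 9 4]
Position 2: card 8.

Answer: 8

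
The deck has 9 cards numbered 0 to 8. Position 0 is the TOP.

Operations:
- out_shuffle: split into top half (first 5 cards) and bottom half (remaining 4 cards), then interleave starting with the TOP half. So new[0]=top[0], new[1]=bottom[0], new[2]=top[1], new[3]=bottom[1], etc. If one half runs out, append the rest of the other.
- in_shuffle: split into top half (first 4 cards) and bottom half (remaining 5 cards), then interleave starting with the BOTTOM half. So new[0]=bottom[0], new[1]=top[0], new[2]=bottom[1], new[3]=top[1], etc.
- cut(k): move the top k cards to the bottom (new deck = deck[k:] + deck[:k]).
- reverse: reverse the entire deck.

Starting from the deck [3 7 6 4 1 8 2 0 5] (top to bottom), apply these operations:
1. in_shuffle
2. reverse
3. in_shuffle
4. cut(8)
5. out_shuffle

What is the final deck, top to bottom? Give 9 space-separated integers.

After op 1 (in_shuffle): [1 3 8 7 2 6 0 4 5]
After op 2 (reverse): [5 4 0 6 2 7 8 3 1]
After op 3 (in_shuffle): [2 5 7 4 8 0 3 6 1]
After op 4 (cut(8)): [1 2 5 7 4 8 0 3 6]
After op 5 (out_shuffle): [1 8 2 0 5 3 7 6 4]

Answer: 1 8 2 0 5 3 7 6 4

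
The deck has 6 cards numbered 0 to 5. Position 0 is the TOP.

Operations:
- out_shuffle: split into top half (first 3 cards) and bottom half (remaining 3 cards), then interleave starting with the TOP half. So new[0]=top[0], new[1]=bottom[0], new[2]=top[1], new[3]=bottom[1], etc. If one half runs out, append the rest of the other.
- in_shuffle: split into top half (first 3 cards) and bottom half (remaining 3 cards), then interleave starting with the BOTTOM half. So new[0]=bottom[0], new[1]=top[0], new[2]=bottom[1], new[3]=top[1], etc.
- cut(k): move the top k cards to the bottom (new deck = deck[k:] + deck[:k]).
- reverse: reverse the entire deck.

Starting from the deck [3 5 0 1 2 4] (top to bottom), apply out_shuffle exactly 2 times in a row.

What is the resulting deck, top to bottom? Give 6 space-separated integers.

After op 1 (out_shuffle): [3 1 5 2 0 4]
After op 2 (out_shuffle): [3 2 1 0 5 4]

Answer: 3 2 1 0 5 4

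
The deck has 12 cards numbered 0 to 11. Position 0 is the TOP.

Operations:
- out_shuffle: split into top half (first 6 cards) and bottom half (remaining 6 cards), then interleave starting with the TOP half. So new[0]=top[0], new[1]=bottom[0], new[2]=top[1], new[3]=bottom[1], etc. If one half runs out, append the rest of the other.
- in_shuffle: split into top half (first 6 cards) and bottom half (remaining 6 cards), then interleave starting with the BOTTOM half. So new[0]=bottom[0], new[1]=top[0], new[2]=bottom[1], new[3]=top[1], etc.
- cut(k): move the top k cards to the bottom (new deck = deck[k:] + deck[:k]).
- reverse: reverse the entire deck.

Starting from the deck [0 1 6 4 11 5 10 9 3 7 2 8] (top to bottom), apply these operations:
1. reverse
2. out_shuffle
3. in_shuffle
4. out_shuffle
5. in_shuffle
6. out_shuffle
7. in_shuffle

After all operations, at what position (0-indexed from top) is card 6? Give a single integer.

Answer: 2

Derivation:
After op 1 (reverse): [8 2 7 3 9 10 5 11 4 6 1 0]
After op 2 (out_shuffle): [8 5 2 11 7 4 3 6 9 1 10 0]
After op 3 (in_shuffle): [3 8 6 5 9 2 1 11 10 7 0 4]
After op 4 (out_shuffle): [3 1 8 11 6 10 5 7 9 0 2 4]
After op 5 (in_shuffle): [5 3 7 1 9 8 0 11 2 6 4 10]
After op 6 (out_shuffle): [5 0 3 11 7 2 1 6 9 4 8 10]
After op 7 (in_shuffle): [1 5 6 0 9 3 4 11 8 7 10 2]
Card 6 is at position 2.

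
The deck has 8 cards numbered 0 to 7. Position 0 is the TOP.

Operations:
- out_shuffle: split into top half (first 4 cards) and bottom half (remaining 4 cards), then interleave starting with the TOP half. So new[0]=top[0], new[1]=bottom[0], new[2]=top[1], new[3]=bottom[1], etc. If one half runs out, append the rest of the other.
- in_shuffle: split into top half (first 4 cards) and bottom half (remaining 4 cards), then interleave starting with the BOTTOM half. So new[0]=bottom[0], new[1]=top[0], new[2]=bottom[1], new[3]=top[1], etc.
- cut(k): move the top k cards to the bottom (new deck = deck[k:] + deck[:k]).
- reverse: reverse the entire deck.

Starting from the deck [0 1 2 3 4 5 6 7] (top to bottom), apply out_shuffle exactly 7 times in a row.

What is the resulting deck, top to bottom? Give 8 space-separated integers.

Answer: 0 4 1 5 2 6 3 7

Derivation:
After op 1 (out_shuffle): [0 4 1 5 2 6 3 7]
After op 2 (out_shuffle): [0 2 4 6 1 3 5 7]
After op 3 (out_shuffle): [0 1 2 3 4 5 6 7]
After op 4 (out_shuffle): [0 4 1 5 2 6 3 7]
After op 5 (out_shuffle): [0 2 4 6 1 3 5 7]
After op 6 (out_shuffle): [0 1 2 3 4 5 6 7]
After op 7 (out_shuffle): [0 4 1 5 2 6 3 7]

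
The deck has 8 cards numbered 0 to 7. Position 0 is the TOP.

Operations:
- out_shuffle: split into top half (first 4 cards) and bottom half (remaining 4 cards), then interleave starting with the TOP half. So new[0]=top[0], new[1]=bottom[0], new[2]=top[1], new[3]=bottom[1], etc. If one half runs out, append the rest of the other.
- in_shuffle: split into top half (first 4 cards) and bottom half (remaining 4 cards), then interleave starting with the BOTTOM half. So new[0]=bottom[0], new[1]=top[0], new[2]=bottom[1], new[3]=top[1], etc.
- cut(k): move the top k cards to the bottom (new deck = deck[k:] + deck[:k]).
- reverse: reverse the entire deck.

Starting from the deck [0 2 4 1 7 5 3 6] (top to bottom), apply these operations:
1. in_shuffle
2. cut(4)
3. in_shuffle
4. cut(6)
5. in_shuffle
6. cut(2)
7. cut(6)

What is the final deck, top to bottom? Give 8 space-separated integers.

Answer: 0 2 4 1 5 7 6 3

Derivation:
After op 1 (in_shuffle): [7 0 5 2 3 4 6 1]
After op 2 (cut(4)): [3 4 6 1 7 0 5 2]
After op 3 (in_shuffle): [7 3 0 4 5 6 2 1]
After op 4 (cut(6)): [2 1 7 3 0 4 5 6]
After op 5 (in_shuffle): [0 2 4 1 5 7 6 3]
After op 6 (cut(2)): [4 1 5 7 6 3 0 2]
After op 7 (cut(6)): [0 2 4 1 5 7 6 3]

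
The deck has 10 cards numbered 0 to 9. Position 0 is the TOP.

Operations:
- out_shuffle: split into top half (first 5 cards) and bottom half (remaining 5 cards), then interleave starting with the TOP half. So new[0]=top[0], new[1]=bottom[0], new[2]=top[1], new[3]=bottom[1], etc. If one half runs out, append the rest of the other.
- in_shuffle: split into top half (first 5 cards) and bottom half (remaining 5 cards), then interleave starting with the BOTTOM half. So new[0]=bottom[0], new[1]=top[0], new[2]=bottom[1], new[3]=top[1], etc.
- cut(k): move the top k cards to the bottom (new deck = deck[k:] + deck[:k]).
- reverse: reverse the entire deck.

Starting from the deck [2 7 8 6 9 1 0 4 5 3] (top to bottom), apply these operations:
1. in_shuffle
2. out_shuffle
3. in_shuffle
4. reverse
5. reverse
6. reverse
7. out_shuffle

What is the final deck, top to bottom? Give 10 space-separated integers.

Answer: 0 3 9 8 5 7 4 1 2 6

Derivation:
After op 1 (in_shuffle): [1 2 0 7 4 8 5 6 3 9]
After op 2 (out_shuffle): [1 8 2 5 0 6 7 3 4 9]
After op 3 (in_shuffle): [6 1 7 8 3 2 4 5 9 0]
After op 4 (reverse): [0 9 5 4 2 3 8 7 1 6]
After op 5 (reverse): [6 1 7 8 3 2 4 5 9 0]
After op 6 (reverse): [0 9 5 4 2 3 8 7 1 6]
After op 7 (out_shuffle): [0 3 9 8 5 7 4 1 2 6]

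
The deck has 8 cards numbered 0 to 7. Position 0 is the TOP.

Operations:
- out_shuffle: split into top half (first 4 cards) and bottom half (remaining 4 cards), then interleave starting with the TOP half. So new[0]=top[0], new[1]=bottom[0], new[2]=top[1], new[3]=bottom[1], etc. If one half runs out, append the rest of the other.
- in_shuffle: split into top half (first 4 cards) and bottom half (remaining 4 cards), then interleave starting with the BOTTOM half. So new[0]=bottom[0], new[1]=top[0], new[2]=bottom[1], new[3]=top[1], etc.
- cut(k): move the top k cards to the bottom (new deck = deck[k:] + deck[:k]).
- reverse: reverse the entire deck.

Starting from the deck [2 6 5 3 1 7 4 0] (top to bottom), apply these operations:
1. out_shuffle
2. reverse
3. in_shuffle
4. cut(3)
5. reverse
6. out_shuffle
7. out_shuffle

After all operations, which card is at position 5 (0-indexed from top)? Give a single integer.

Answer: 5

Derivation:
After op 1 (out_shuffle): [2 1 6 7 5 4 3 0]
After op 2 (reverse): [0 3 4 5 7 6 1 2]
After op 3 (in_shuffle): [7 0 6 3 1 4 2 5]
After op 4 (cut(3)): [3 1 4 2 5 7 0 6]
After op 5 (reverse): [6 0 7 5 2 4 1 3]
After op 6 (out_shuffle): [6 2 0 4 7 1 5 3]
After op 7 (out_shuffle): [6 7 2 1 0 5 4 3]
Position 5: card 5.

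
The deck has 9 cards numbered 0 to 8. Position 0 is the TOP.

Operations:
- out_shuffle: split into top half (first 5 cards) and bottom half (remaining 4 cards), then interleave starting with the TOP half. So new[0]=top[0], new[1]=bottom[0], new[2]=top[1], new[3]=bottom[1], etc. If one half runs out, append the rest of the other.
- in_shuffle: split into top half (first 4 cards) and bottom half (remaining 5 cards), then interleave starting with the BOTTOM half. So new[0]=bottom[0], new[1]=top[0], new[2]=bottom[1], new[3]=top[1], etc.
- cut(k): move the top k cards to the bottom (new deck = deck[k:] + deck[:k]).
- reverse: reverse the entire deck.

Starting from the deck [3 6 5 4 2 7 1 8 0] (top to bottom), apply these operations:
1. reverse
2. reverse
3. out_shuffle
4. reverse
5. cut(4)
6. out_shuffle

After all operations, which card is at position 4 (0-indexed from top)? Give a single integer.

After op 1 (reverse): [0 8 1 7 2 4 5 6 3]
After op 2 (reverse): [3 6 5 4 2 7 1 8 0]
After op 3 (out_shuffle): [3 7 6 1 5 8 4 0 2]
After op 4 (reverse): [2 0 4 8 5 1 6 7 3]
After op 5 (cut(4)): [5 1 6 7 3 2 0 4 8]
After op 6 (out_shuffle): [5 2 1 0 6 4 7 8 3]
Position 4: card 6.

Answer: 6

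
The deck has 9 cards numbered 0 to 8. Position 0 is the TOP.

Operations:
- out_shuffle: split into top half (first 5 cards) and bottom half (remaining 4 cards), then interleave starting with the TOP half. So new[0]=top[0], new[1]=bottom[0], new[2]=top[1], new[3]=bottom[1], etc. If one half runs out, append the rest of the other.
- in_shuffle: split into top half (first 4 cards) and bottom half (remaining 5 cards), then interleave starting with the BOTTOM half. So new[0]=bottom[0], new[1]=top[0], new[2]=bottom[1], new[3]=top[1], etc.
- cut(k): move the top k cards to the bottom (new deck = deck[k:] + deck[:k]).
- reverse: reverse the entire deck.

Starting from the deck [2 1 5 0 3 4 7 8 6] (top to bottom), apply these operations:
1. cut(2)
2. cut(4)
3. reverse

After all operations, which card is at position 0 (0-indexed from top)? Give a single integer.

After op 1 (cut(2)): [5 0 3 4 7 8 6 2 1]
After op 2 (cut(4)): [7 8 6 2 1 5 0 3 4]
After op 3 (reverse): [4 3 0 5 1 2 6 8 7]
Position 0: card 4.

Answer: 4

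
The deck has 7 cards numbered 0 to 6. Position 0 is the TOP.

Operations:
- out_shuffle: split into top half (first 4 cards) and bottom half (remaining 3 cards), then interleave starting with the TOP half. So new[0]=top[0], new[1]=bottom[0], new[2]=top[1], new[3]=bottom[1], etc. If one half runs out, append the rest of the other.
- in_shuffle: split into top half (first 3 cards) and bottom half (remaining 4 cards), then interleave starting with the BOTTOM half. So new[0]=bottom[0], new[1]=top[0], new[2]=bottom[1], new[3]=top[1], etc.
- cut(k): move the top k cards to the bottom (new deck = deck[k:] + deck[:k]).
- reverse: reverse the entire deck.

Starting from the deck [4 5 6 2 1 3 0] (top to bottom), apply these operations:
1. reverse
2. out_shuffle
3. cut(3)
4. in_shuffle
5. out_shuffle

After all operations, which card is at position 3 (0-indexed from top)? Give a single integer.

After op 1 (reverse): [0 3 1 2 6 5 4]
After op 2 (out_shuffle): [0 6 3 5 1 4 2]
After op 3 (cut(3)): [5 1 4 2 0 6 3]
After op 4 (in_shuffle): [2 5 0 1 6 4 3]
After op 5 (out_shuffle): [2 6 5 4 0 3 1]
Position 3: card 4.

Answer: 4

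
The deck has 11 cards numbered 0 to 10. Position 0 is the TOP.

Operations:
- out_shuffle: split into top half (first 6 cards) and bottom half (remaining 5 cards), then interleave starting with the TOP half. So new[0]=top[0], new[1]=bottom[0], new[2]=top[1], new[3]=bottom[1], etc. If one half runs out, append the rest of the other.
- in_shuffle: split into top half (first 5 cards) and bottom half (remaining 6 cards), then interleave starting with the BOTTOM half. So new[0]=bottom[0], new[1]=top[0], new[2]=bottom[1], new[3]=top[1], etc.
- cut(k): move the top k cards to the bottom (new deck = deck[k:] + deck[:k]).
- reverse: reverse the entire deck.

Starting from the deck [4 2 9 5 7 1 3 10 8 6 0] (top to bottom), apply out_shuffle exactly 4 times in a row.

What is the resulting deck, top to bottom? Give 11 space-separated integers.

Answer: 4 6 10 1 5 2 0 8 3 7 9

Derivation:
After op 1 (out_shuffle): [4 3 2 10 9 8 5 6 7 0 1]
After op 2 (out_shuffle): [4 5 3 6 2 7 10 0 9 1 8]
After op 3 (out_shuffle): [4 10 5 0 3 9 6 1 2 8 7]
After op 4 (out_shuffle): [4 6 10 1 5 2 0 8 3 7 9]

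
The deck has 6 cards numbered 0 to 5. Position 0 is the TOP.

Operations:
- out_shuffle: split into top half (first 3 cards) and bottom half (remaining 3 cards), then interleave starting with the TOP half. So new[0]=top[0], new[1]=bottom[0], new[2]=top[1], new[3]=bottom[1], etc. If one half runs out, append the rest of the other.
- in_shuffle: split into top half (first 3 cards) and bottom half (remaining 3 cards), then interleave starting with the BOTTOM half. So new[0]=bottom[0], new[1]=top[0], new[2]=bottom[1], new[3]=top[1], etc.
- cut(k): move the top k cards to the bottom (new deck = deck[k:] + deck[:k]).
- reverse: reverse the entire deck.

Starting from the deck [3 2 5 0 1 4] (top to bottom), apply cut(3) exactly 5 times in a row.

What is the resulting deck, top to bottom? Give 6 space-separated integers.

After op 1 (cut(3)): [0 1 4 3 2 5]
After op 2 (cut(3)): [3 2 5 0 1 4]
After op 3 (cut(3)): [0 1 4 3 2 5]
After op 4 (cut(3)): [3 2 5 0 1 4]
After op 5 (cut(3)): [0 1 4 3 2 5]

Answer: 0 1 4 3 2 5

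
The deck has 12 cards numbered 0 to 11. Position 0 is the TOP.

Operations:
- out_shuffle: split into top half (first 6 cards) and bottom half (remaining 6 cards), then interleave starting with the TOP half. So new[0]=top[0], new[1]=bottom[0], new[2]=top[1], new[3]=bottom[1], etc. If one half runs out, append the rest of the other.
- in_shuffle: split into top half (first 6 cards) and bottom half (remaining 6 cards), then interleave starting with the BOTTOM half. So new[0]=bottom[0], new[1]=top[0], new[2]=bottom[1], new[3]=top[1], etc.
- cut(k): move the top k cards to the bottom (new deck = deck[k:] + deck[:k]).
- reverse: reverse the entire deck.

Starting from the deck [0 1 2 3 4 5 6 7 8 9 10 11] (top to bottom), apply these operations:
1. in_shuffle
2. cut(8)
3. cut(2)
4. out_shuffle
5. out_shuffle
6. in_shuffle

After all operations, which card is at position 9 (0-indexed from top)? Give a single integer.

Answer: 5

Derivation:
After op 1 (in_shuffle): [6 0 7 1 8 2 9 3 10 4 11 5]
After op 2 (cut(8)): [10 4 11 5 6 0 7 1 8 2 9 3]
After op 3 (cut(2)): [11 5 6 0 7 1 8 2 9 3 10 4]
After op 4 (out_shuffle): [11 8 5 2 6 9 0 3 7 10 1 4]
After op 5 (out_shuffle): [11 0 8 3 5 7 2 10 6 1 9 4]
After op 6 (in_shuffle): [2 11 10 0 6 8 1 3 9 5 4 7]
Position 9: card 5.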